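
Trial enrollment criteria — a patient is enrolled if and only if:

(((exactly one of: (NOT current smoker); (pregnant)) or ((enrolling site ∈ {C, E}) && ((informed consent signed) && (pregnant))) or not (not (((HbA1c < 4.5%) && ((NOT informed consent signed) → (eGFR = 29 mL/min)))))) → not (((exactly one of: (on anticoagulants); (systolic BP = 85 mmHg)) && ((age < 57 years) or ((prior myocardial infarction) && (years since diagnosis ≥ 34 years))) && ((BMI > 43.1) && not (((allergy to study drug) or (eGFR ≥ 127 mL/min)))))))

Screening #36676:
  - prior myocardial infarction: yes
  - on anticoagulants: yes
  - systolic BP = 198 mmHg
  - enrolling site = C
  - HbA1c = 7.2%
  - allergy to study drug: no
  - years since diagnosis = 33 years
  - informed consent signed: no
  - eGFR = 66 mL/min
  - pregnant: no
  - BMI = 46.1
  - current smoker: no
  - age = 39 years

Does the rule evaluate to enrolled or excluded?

Atomic conditions:
  NOT current smoker: no → true
  pregnant: no → false
  enrolling site ∈ {C, E}: C is in the set → true
  informed consent signed: no → false
  HbA1c < 4.5%: 7.2 < 4.5 is false
  NOT informed consent signed: no → true
  eGFR = 29 mL/min: 66 == 29 is false
  on anticoagulants: yes → true
  systolic BP = 85 mmHg: 198 == 85 is false
  age < 57 years: 39 < 57 is true
  prior myocardial infarction: yes → true
  years since diagnosis ≥ 34 years: 33 ≥ 34 is false
  BMI > 43.1: 46.1 > 43.1 is true
  allergy to study drug: no → false
  eGFR ≥ 127 mL/min: 66 ≥ 127 is false
Combine:
[1.1] exactly-one(true, false) = true
[1.2.2] false AND false = false
[1.2] true AND false = false
[1.3.1.1.2] true → false = false
[1.3.1.1] false AND false = false
[1.3.1] NOT false = true
[1.3] NOT true = false
[1] true OR false OR false = true
[2.1.1] exactly-one(true, false) = true
[2.1.2.2] true AND false = false
[2.1.2] true OR false = true
[2.1.3.2.1] false OR false = false
[2.1.3.2] NOT false = true
[2.1.3] true AND true = true
[2.1] true AND true AND true = true
[2] NOT true = false
[root] true → false = false
Overall: false → excluded

Excluded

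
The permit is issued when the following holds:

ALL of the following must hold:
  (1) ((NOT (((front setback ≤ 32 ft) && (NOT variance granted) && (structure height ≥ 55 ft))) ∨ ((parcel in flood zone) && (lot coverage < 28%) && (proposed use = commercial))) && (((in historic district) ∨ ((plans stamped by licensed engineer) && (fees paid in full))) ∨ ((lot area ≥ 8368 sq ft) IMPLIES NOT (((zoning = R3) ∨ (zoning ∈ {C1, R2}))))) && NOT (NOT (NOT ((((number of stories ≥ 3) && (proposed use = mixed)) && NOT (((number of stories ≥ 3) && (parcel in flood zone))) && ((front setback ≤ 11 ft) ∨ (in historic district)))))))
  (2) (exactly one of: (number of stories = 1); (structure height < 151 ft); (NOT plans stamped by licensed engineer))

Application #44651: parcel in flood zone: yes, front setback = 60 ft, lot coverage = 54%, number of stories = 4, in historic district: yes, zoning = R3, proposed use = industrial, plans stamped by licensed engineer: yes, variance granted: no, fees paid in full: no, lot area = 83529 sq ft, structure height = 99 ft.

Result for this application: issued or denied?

Atomic conditions:
  front setback ≤ 32 ft: 60 ≤ 32 is false
  NOT variance granted: no → true
  structure height ≥ 55 ft: 99 ≥ 55 is true
  parcel in flood zone: yes → true
  lot coverage < 28%: 54 < 28 is false
  proposed use = commercial: industrial == commercial is false
  in historic district: yes → true
  plans stamped by licensed engineer: yes → true
  fees paid in full: no → false
  lot area ≥ 8368 sq ft: 83529 ≥ 8368 is true
  zoning = R3: R3 == R3 is true
  zoning ∈ {C1, R2}: R3 is not in the set → false
  number of stories ≥ 3: 4 ≥ 3 is true
  proposed use = mixed: industrial == mixed is false
  front setback ≤ 11 ft: 60 ≤ 11 is false
  number of stories = 1: 4 == 1 is false
  structure height < 151 ft: 99 < 151 is true
  NOT plans stamped by licensed engineer: yes → false
Combine:
[1.1.1.1] false AND true AND true = false
[1.1.1] NOT false = true
[1.1.2] true AND false AND false = false
[1.1] true OR false = true
[1.2.1.2] true AND false = false
[1.2.1] true OR false = true
[1.2.2.2.1] true OR false = true
[1.2.2.2] NOT true = false
[1.2.2] true → false = false
[1.2] true OR false = true
[1.3.1.1.1.1] true AND false = false
[1.3.1.1.1.2.1] true AND true = true
[1.3.1.1.1.2] NOT true = false
[1.3.1.1.1.3] false OR true = true
[1.3.1.1.1] false AND false AND true = false
[1.3.1.1] NOT false = true
[1.3.1] NOT true = false
[1.3] NOT false = true
[1] true AND true AND true = true
[2] exactly-one(false, true, false) = true
[root] true AND true = true
Overall: true → issued

Issued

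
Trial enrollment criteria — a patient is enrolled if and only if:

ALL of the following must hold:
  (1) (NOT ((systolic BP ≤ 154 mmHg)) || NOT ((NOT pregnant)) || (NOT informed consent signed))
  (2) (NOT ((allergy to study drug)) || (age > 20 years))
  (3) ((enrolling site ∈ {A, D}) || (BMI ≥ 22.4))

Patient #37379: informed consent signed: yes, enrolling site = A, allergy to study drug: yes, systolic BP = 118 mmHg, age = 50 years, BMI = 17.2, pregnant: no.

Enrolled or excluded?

Atomic conditions:
  systolic BP ≤ 154 mmHg: 118 ≤ 154 is true
  NOT pregnant: no → true
  NOT informed consent signed: yes → false
  allergy to study drug: yes → true
  age > 20 years: 50 > 20 is true
  enrolling site ∈ {A, D}: A is in the set → true
  BMI ≥ 22.4: 17.2 ≥ 22.4 is false
Combine:
[1.1] NOT true = false
[1.2] NOT true = false
[1] false OR false OR false = false
[2.1] NOT true = false
[2] false OR true = true
[3] true OR false = true
[root] false AND true AND true = false
Overall: false → excluded

Excluded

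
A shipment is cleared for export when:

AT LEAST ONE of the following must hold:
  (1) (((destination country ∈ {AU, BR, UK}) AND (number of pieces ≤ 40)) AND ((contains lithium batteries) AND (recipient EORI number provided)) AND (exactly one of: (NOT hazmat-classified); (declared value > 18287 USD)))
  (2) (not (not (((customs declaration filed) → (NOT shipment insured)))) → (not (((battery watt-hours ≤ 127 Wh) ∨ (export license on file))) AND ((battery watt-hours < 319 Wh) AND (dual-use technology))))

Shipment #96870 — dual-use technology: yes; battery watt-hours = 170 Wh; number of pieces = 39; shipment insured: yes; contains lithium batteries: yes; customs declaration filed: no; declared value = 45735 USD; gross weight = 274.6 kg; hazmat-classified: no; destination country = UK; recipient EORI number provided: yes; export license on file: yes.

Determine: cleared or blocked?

Atomic conditions:
  destination country ∈ {AU, BR, UK}: UK is in the set → true
  number of pieces ≤ 40: 39 ≤ 40 is true
  contains lithium batteries: yes → true
  recipient EORI number provided: yes → true
  NOT hazmat-classified: no → true
  declared value > 18287 USD: 45735 > 18287 is true
  customs declaration filed: no → false
  NOT shipment insured: yes → false
  battery watt-hours ≤ 127 Wh: 170 ≤ 127 is false
  export license on file: yes → true
  battery watt-hours < 319 Wh: 170 < 319 is true
  dual-use technology: yes → true
Combine:
[1.1] true AND true = true
[1.2] true AND true = true
[1.3] exactly-one(true, true) = false
[1] true AND true AND false = false
[2.1.1.1] false → false (antecedent false ⇒ implication holds) = true
[2.1.1] NOT true = false
[2.1] NOT false = true
[2.2.1.1] false OR true = true
[2.2.1] NOT true = false
[2.2.2] true AND true = true
[2.2] false AND true = false
[2] true → false = false
[root] false OR false = false
Overall: false → blocked

Blocked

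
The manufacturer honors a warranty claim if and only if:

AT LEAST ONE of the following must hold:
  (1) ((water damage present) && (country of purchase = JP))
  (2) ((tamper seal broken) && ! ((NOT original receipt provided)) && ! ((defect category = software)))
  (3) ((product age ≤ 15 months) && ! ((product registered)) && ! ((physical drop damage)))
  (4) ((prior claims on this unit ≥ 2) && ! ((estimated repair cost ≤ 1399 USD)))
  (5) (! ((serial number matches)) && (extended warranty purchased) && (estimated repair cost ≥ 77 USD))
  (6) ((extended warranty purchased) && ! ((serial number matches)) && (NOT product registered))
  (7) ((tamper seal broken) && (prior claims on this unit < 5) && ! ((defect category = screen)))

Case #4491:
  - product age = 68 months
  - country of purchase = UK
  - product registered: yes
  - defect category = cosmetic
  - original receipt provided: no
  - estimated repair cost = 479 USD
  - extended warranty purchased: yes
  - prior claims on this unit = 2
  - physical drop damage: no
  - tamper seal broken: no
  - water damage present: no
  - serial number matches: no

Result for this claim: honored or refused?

Atomic conditions:
  water damage present: no → false
  country of purchase = JP: UK == JP is false
  tamper seal broken: no → false
  NOT original receipt provided: no → true
  defect category = software: cosmetic == software is false
  product age ≤ 15 months: 68 ≤ 15 is false
  product registered: yes → true
  physical drop damage: no → false
  prior claims on this unit ≥ 2: 2 ≥ 2 is true
  estimated repair cost ≤ 1399 USD: 479 ≤ 1399 is true
  serial number matches: no → false
  extended warranty purchased: yes → true
  estimated repair cost ≥ 77 USD: 479 ≥ 77 is true
  NOT product registered: yes → false
  prior claims on this unit < 5: 2 < 5 is true
  defect category = screen: cosmetic == screen is false
Combine:
[1] false AND false = false
[2.2] NOT true = false
[2.3] NOT false = true
[2] false AND false AND true = false
[3.2] NOT true = false
[3.3] NOT false = true
[3] false AND false AND true = false
[4.2] NOT true = false
[4] true AND false = false
[5.1] NOT false = true
[5] true AND true AND true = true
[6.2] NOT false = true
[6] true AND true AND false = false
[7.3] NOT false = true
[7] false AND true AND true = false
[root] false OR false OR false OR false OR true OR false OR false = true
Overall: true → honored

Honored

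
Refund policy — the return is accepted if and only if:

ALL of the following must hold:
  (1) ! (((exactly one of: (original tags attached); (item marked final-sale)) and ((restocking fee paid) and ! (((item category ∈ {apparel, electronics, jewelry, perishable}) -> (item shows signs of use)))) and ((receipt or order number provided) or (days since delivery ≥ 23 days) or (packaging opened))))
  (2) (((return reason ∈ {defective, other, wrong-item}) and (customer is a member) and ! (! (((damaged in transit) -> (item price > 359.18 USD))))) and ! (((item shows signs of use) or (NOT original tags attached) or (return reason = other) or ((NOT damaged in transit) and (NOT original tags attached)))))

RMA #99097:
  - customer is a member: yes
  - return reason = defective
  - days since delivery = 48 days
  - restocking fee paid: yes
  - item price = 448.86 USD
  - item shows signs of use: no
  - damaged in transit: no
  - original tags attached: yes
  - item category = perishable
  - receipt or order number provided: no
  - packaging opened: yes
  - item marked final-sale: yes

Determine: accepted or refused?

Atomic conditions:
  original tags attached: yes → true
  item marked final-sale: yes → true
  restocking fee paid: yes → true
  item category ∈ {apparel, electronics, jewelry, perishable}: perishable is in the set → true
  item shows signs of use: no → false
  receipt or order number provided: no → false
  days since delivery ≥ 23 days: 48 ≥ 23 is true
  packaging opened: yes → true
  return reason ∈ {defective, other, wrong-item}: defective is in the set → true
  customer is a member: yes → true
  damaged in transit: no → false
  item price > 359.18 USD: 448.86 > 359.18 is true
  NOT original tags attached: yes → false
  return reason = other: defective == other is false
  NOT damaged in transit: no → true
Combine:
[1.1.1] exactly-one(true, true) = false
[1.1.2.2.1] true → false = false
[1.1.2.2] NOT false = true
[1.1.2] true AND true = true
[1.1.3] false OR true OR true = true
[1.1] false AND true AND true = false
[1] NOT false = true
[2.1.3.1.1] false → true (antecedent false ⇒ implication holds) = true
[2.1.3.1] NOT true = false
[2.1.3] NOT false = true
[2.1] true AND true AND true = true
[2.2.1.4] true AND false = false
[2.2.1] false OR false OR false OR false = false
[2.2] NOT false = true
[2] true AND true = true
[root] true AND true = true
Overall: true → accepted

Accepted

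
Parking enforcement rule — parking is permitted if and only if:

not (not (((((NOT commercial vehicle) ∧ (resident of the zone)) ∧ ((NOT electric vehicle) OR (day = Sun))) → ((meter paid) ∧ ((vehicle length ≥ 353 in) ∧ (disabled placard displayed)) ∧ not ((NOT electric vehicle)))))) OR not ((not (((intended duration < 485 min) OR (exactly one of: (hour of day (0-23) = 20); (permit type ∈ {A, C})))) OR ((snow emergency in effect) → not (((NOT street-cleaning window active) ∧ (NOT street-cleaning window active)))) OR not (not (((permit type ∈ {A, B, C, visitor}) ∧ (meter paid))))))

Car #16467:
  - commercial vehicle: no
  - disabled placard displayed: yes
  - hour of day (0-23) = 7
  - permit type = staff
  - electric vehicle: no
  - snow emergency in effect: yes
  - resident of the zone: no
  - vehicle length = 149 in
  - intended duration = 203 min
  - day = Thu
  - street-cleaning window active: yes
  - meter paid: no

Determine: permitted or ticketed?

Permitted

Atomic conditions:
  NOT commercial vehicle: no → true
  resident of the zone: no → false
  NOT electric vehicle: no → true
  day = Sun: Thu == Sun is false
  meter paid: no → false
  vehicle length ≥ 353 in: 149 ≥ 353 is false
  disabled placard displayed: yes → true
  intended duration < 485 min: 203 < 485 is true
  hour of day (0-23) = 20: 7 == 20 is false
  permit type ∈ {A, C}: staff is not in the set → false
  snow emergency in effect: yes → true
  NOT street-cleaning window active: yes → false
  permit type ∈ {A, B, C, visitor}: staff is not in the set → false
Combine:
[1.1.1.1.1] true AND false = false
[1.1.1.1.2] true OR false = true
[1.1.1.1] false AND true = false
[1.1.1.2.2] false AND true = false
[1.1.1.2.3] NOT true = false
[1.1.1.2] false AND false AND false = false
[1.1.1] false → false (antecedent false ⇒ implication holds) = true
[1.1] NOT true = false
[1] NOT false = true
[2.1.1.1.2] exactly-one(false, false) = false
[2.1.1.1] true OR false = true
[2.1.1] NOT true = false
[2.1.2.2.1] false AND false = false
[2.1.2.2] NOT false = true
[2.1.2] true → true = true
[2.1.3.1.1] false AND false = false
[2.1.3.1] NOT false = true
[2.1.3] NOT true = false
[2.1] false OR true OR false = true
[2] NOT true = false
[root] true OR false = true
Overall: true → permitted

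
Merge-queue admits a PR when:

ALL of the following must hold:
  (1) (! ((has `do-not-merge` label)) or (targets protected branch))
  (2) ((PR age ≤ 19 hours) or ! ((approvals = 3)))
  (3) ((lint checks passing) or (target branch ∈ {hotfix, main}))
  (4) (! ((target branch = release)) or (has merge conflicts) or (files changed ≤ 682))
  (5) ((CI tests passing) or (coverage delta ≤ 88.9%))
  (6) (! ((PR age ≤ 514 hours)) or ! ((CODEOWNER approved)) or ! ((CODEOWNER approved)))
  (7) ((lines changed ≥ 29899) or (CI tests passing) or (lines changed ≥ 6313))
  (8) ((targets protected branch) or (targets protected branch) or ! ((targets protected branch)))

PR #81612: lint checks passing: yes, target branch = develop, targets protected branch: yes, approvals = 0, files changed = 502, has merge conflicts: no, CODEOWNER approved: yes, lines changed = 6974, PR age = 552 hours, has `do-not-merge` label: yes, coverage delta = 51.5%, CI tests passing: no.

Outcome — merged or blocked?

Merged

Atomic conditions:
  has `do-not-merge` label: yes → true
  targets protected branch: yes → true
  PR age ≤ 19 hours: 552 ≤ 19 is false
  approvals = 3: 0 == 3 is false
  lint checks passing: yes → true
  target branch ∈ {hotfix, main}: develop is not in the set → false
  target branch = release: develop == release is false
  has merge conflicts: no → false
  files changed ≤ 682: 502 ≤ 682 is true
  CI tests passing: no → false
  coverage delta ≤ 88.9%: 51.5 ≤ 88.9 is true
  PR age ≤ 514 hours: 552 ≤ 514 is false
  CODEOWNER approved: yes → true
  lines changed ≥ 29899: 6974 ≥ 29899 is false
  lines changed ≥ 6313: 6974 ≥ 6313 is true
Combine:
[1.1] NOT true = false
[1] false OR true = true
[2.2] NOT false = true
[2] false OR true = true
[3] true OR false = true
[4.1] NOT false = true
[4] true OR false OR true = true
[5] false OR true = true
[6.1] NOT false = true
[6.2] NOT true = false
[6.3] NOT true = false
[6] true OR false OR false = true
[7] false OR false OR true = true
[8.3] NOT true = false
[8] true OR true OR false = true
[root] true AND true AND true AND true AND true AND true AND true AND true = true
Overall: true → merged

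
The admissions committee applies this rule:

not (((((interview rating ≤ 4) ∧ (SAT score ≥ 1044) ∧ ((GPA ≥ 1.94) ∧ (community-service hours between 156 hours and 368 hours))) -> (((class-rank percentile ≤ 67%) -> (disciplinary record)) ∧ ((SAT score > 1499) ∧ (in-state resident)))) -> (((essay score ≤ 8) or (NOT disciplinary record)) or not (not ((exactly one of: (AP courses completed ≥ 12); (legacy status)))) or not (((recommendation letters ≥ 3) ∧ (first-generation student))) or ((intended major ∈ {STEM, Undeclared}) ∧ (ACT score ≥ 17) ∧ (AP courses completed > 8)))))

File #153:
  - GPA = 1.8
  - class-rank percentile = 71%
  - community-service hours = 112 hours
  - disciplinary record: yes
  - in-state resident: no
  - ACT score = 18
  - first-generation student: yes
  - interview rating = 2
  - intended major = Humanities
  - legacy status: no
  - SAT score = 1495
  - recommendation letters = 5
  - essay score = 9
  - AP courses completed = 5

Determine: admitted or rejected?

Atomic conditions:
  interview rating ≤ 4: 2 ≤ 4 is true
  SAT score ≥ 1044: 1495 ≥ 1044 is true
  GPA ≥ 1.94: 1.8 ≥ 1.94 is false
  community-service hours between 156 hours and 368 hours: 112 in [156, 368] is false
  class-rank percentile ≤ 67%: 71 ≤ 67 is false
  disciplinary record: yes → true
  SAT score > 1499: 1495 > 1499 is false
  in-state resident: no → false
  essay score ≤ 8: 9 ≤ 8 is false
  NOT disciplinary record: yes → false
  AP courses completed ≥ 12: 5 ≥ 12 is false
  legacy status: no → false
  recommendation letters ≥ 3: 5 ≥ 3 is true
  first-generation student: yes → true
  intended major ∈ {STEM, Undeclared}: Humanities is not in the set → false
  ACT score ≥ 17: 18 ≥ 17 is true
  AP courses completed > 8: 5 > 8 is false
Combine:
[1.1.1.3] false AND false = false
[1.1.1] true AND true AND false = false
[1.1.2.1] false → true (antecedent false ⇒ implication holds) = true
[1.1.2.2] false AND false = false
[1.1.2] true AND false = false
[1.1] false → false (antecedent false ⇒ implication holds) = true
[1.2.1] false OR false = false
[1.2.2.1.1] exactly-one(false, false) = false
[1.2.2.1] NOT false = true
[1.2.2] NOT true = false
[1.2.3.1] true AND true = true
[1.2.3] NOT true = false
[1.2.4] false AND true AND false = false
[1.2] false OR false OR false OR false = false
[1] true → false = false
[root] NOT false = true
Overall: true → admitted

Admitted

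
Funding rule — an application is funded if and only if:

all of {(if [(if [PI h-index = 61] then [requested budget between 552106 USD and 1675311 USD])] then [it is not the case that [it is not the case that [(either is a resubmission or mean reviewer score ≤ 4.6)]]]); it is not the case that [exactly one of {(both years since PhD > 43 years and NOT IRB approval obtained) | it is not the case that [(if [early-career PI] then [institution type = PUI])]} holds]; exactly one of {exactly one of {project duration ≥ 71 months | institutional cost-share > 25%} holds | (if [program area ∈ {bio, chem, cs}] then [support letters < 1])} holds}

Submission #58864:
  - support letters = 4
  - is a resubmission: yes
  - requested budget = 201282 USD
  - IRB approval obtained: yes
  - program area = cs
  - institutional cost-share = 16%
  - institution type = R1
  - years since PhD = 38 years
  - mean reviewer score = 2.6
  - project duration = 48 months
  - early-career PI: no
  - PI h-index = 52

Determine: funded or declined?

Declined

Atomic conditions:
  PI h-index = 61: 52 == 61 is false
  requested budget between 552106 USD and 1675311 USD: 201282 in [552106, 1675311] is false
  is a resubmission: yes → true
  mean reviewer score ≤ 4.6: 2.6 ≤ 4.6 is true
  years since PhD > 43 years: 38 > 43 is false
  NOT IRB approval obtained: yes → false
  early-career PI: no → false
  institution type = PUI: R1 == PUI is false
  project duration ≥ 71 months: 48 ≥ 71 is false
  institutional cost-share > 25%: 16 > 25 is false
  program area ∈ {bio, chem, cs}: cs is in the set → true
  support letters < 1: 4 < 1 is false
Combine:
[1.1] false → false (antecedent false ⇒ implication holds) = true
[1.2.1.1] true OR true = true
[1.2.1] NOT true = false
[1.2] NOT false = true
[1] true → true = true
[2.1.1] false AND false = false
[2.1.2.1] false → false (antecedent false ⇒ implication holds) = true
[2.1.2] NOT true = false
[2.1] exactly-one(false, false) = false
[2] NOT false = true
[3.1] exactly-one(false, false) = false
[3.2] true → false = false
[3] exactly-one(false, false) = false
[root] true AND true AND false = false
Overall: false → declined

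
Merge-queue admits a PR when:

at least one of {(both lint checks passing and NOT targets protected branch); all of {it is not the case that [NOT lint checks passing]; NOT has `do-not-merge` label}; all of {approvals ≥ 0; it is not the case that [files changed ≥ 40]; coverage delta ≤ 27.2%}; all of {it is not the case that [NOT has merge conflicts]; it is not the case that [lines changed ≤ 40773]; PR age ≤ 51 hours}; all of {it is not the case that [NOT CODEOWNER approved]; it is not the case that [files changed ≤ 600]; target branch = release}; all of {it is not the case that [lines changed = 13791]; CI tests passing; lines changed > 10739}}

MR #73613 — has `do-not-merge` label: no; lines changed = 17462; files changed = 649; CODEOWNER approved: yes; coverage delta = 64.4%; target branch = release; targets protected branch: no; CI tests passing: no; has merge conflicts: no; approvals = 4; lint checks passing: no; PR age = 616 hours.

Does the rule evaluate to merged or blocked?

Merged

Atomic conditions:
  lint checks passing: no → false
  NOT targets protected branch: no → true
  NOT lint checks passing: no → true
  NOT has `do-not-merge` label: no → true
  approvals ≥ 0: 4 ≥ 0 is true
  files changed ≥ 40: 649 ≥ 40 is true
  coverage delta ≤ 27.2%: 64.4 ≤ 27.2 is false
  NOT has merge conflicts: no → true
  lines changed ≤ 40773: 17462 ≤ 40773 is true
  PR age ≤ 51 hours: 616 ≤ 51 is false
  NOT CODEOWNER approved: yes → false
  files changed ≤ 600: 649 ≤ 600 is false
  target branch = release: release == release is true
  lines changed = 13791: 17462 == 13791 is false
  CI tests passing: no → false
  lines changed > 10739: 17462 > 10739 is true
Combine:
[1] false AND true = false
[2.1] NOT true = false
[2] false AND true = false
[3.2] NOT true = false
[3] true AND false AND false = false
[4.1] NOT true = false
[4.2] NOT true = false
[4] false AND false AND false = false
[5.1] NOT false = true
[5.2] NOT false = true
[5] true AND true AND true = true
[6.1] NOT false = true
[6] true AND false AND true = false
[root] false OR false OR false OR false OR true OR false = true
Overall: true → merged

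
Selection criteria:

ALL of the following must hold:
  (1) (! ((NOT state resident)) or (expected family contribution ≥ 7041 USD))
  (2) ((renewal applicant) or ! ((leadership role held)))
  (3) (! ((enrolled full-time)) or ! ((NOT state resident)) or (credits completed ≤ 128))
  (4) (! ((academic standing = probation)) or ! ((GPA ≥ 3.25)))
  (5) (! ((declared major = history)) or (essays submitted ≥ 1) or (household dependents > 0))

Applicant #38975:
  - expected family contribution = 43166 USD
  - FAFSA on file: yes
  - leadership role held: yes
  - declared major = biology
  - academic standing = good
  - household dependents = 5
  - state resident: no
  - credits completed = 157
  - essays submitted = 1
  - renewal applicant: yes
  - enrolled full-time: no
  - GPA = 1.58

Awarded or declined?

Awarded

Atomic conditions:
  NOT state resident: no → true
  expected family contribution ≥ 7041 USD: 43166 ≥ 7041 is true
  renewal applicant: yes → true
  leadership role held: yes → true
  enrolled full-time: no → false
  credits completed ≤ 128: 157 ≤ 128 is false
  academic standing = probation: good == probation is false
  GPA ≥ 3.25: 1.58 ≥ 3.25 is false
  declared major = history: biology == history is false
  essays submitted ≥ 1: 1 ≥ 1 is true
  household dependents > 0: 5 > 0 is true
Combine:
[1.1] NOT true = false
[1] false OR true = true
[2.2] NOT true = false
[2] true OR false = true
[3.1] NOT false = true
[3.2] NOT true = false
[3] true OR false OR false = true
[4.1] NOT false = true
[4.2] NOT false = true
[4] true OR true = true
[5.1] NOT false = true
[5] true OR true OR true = true
[root] true AND true AND true AND true AND true = true
Overall: true → awarded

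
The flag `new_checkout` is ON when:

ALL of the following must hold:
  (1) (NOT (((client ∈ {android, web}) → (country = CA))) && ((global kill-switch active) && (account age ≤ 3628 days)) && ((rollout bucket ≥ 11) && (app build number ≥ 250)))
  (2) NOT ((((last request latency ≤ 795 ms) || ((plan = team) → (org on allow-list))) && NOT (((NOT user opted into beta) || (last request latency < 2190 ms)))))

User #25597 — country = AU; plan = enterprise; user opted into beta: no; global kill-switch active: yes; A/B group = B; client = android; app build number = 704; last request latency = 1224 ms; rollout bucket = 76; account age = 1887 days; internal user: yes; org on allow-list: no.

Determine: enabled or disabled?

Enabled

Atomic conditions:
  client ∈ {android, web}: android is in the set → true
  country = CA: AU == CA is false
  global kill-switch active: yes → true
  account age ≤ 3628 days: 1887 ≤ 3628 is true
  rollout bucket ≥ 11: 76 ≥ 11 is true
  app build number ≥ 250: 704 ≥ 250 is true
  last request latency ≤ 795 ms: 1224 ≤ 795 is false
  plan = team: enterprise == team is false
  org on allow-list: no → false
  NOT user opted into beta: no → true
  last request latency < 2190 ms: 1224 < 2190 is true
Combine:
[1.1.1] true → false = false
[1.1] NOT false = true
[1.2] true AND true = true
[1.3] true AND true = true
[1] true AND true AND true = true
[2.1.1.2] false → false (antecedent false ⇒ implication holds) = true
[2.1.1] false OR true = true
[2.1.2.1] true OR true = true
[2.1.2] NOT true = false
[2.1] true AND false = false
[2] NOT false = true
[root] true AND true = true
Overall: true → enabled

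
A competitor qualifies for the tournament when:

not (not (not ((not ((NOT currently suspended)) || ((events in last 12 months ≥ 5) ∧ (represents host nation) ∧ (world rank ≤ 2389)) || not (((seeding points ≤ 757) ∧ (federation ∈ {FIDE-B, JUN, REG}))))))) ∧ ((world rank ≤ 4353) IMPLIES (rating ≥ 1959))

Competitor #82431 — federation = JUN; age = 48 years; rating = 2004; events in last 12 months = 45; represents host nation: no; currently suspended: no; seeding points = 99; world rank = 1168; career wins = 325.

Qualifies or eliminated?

Qualifies

Atomic conditions:
  NOT currently suspended: no → true
  events in last 12 months ≥ 5: 45 ≥ 5 is true
  represents host nation: no → false
  world rank ≤ 2389: 1168 ≤ 2389 is true
  seeding points ≤ 757: 99 ≤ 757 is true
  federation ∈ {FIDE-B, JUN, REG}: JUN is in the set → true
  world rank ≤ 4353: 1168 ≤ 4353 is true
  rating ≥ 1959: 2004 ≥ 1959 is true
Combine:
[1.1.1.1.1] NOT true = false
[1.1.1.1.2] true AND false AND true = false
[1.1.1.1.3.1] true AND true = true
[1.1.1.1.3] NOT true = false
[1.1.1.1] false OR false OR false = false
[1.1.1] NOT false = true
[1.1] NOT true = false
[1] NOT false = true
[2] true → true = true
[root] true AND true = true
Overall: true → qualifies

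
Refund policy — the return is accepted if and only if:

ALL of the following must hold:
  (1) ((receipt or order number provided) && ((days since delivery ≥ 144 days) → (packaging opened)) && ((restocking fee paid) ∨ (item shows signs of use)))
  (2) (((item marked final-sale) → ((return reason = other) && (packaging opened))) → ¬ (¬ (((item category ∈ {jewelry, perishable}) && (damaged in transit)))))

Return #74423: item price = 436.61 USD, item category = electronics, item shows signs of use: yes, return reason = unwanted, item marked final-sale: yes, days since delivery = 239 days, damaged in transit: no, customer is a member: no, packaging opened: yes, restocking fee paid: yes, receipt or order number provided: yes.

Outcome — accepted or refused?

Accepted

Atomic conditions:
  receipt or order number provided: yes → true
  days since delivery ≥ 144 days: 239 ≥ 144 is true
  packaging opened: yes → true
  restocking fee paid: yes → true
  item shows signs of use: yes → true
  item marked final-sale: yes → true
  return reason = other: unwanted == other is false
  item category ∈ {jewelry, perishable}: electronics is not in the set → false
  damaged in transit: no → false
Combine:
[1.2] true → true = true
[1.3] true OR true = true
[1] true AND true AND true = true
[2.1.2] false AND true = false
[2.1] true → false = false
[2.2.1.1] false AND false = false
[2.2.1] NOT false = true
[2.2] NOT true = false
[2] false → false (antecedent false ⇒ implication holds) = true
[root] true AND true = true
Overall: true → accepted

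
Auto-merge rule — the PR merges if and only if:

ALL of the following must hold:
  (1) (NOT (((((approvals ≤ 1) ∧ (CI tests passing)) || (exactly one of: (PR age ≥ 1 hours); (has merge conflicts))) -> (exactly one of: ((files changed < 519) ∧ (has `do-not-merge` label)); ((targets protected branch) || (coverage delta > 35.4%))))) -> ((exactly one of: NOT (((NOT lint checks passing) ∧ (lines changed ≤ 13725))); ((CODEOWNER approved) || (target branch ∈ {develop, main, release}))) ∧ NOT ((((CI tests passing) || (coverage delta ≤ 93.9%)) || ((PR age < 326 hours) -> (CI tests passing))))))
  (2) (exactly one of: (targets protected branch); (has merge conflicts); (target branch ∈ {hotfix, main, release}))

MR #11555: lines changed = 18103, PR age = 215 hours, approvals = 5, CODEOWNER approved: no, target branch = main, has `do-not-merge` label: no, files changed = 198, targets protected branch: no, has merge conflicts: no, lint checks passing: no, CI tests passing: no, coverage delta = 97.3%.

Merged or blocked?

Merged

Atomic conditions:
  approvals ≤ 1: 5 ≤ 1 is false
  CI tests passing: no → false
  PR age ≥ 1 hours: 215 ≥ 1 is true
  has merge conflicts: no → false
  files changed < 519: 198 < 519 is true
  has `do-not-merge` label: no → false
  targets protected branch: no → false
  coverage delta > 35.4%: 97.3 > 35.4 is true
  NOT lint checks passing: no → true
  lines changed ≤ 13725: 18103 ≤ 13725 is false
  CODEOWNER approved: no → false
  target branch ∈ {develop, main, release}: main is in the set → true
  coverage delta ≤ 93.9%: 97.3 ≤ 93.9 is false
  PR age < 326 hours: 215 < 326 is true
  target branch ∈ {hotfix, main, release}: main is in the set → true
Combine:
[1.1.1.1.1] false AND false = false
[1.1.1.1.2] exactly-one(true, false) = true
[1.1.1.1] false OR true = true
[1.1.1.2.1] true AND false = false
[1.1.1.2.2] false OR true = true
[1.1.1.2] exactly-one(false, true) = true
[1.1.1] true → true = true
[1.1] NOT true = false
[1.2.1.1.1] true AND false = false
[1.2.1.1] NOT false = true
[1.2.1.2] false OR true = true
[1.2.1] exactly-one(true, true) = false
[1.2.2.1.1] false OR false = false
[1.2.2.1.2] true → false = false
[1.2.2.1] false OR false = false
[1.2.2] NOT false = true
[1.2] false AND true = false
[1] false → false (antecedent false ⇒ implication holds) = true
[2] exactly-one(false, false, true) = true
[root] true AND true = true
Overall: true → merged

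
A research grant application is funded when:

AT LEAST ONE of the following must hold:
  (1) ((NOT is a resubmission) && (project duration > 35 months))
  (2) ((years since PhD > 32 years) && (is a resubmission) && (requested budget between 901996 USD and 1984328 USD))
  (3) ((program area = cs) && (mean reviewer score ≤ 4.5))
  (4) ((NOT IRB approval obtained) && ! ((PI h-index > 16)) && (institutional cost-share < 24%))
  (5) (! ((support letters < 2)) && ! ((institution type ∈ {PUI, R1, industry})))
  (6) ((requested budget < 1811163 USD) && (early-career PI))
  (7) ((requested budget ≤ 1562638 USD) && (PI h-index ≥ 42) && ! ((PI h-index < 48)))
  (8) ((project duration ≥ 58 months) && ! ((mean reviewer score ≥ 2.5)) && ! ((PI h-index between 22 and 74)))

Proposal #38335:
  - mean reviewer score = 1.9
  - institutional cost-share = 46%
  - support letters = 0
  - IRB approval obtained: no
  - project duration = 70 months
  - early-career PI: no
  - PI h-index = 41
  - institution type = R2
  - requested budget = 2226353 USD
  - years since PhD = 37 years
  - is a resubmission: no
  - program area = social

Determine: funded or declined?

Funded

Atomic conditions:
  NOT is a resubmission: no → true
  project duration > 35 months: 70 > 35 is true
  years since PhD > 32 years: 37 > 32 is true
  is a resubmission: no → false
  requested budget between 901996 USD and 1984328 USD: 2226353 in [901996, 1984328] is false
  program area = cs: social == cs is false
  mean reviewer score ≤ 4.5: 1.9 ≤ 4.5 is true
  NOT IRB approval obtained: no → true
  PI h-index > 16: 41 > 16 is true
  institutional cost-share < 24%: 46 < 24 is false
  support letters < 2: 0 < 2 is true
  institution type ∈ {PUI, R1, industry}: R2 is not in the set → false
  requested budget < 1811163 USD: 2226353 < 1811163 is false
  early-career PI: no → false
  requested budget ≤ 1562638 USD: 2226353 ≤ 1562638 is false
  PI h-index ≥ 42: 41 ≥ 42 is false
  PI h-index < 48: 41 < 48 is true
  project duration ≥ 58 months: 70 ≥ 58 is true
  mean reviewer score ≥ 2.5: 1.9 ≥ 2.5 is false
  PI h-index between 22 and 74: 41 in [22, 74] is true
Combine:
[1] true AND true = true
[2] true AND false AND false = false
[3] false AND true = false
[4.2] NOT true = false
[4] true AND false AND false = false
[5.1] NOT true = false
[5.2] NOT false = true
[5] false AND true = false
[6] false AND false = false
[7.3] NOT true = false
[7] false AND false AND false = false
[8.2] NOT false = true
[8.3] NOT true = false
[8] true AND true AND false = false
[root] true OR false OR false OR false OR false OR false OR false OR false = true
Overall: true → funded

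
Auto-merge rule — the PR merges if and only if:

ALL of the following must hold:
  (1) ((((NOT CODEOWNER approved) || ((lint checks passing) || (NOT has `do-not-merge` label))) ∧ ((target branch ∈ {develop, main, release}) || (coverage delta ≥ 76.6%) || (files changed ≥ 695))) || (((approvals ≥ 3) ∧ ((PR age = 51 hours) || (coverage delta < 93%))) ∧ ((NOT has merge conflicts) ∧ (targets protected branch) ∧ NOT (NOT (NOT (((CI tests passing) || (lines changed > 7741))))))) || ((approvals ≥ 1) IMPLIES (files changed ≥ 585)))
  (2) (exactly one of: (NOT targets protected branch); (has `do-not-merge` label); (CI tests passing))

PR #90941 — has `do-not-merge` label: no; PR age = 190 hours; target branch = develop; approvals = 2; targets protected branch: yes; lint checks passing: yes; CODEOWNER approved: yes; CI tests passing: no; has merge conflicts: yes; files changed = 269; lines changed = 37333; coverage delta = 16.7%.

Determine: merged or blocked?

Blocked

Atomic conditions:
  NOT CODEOWNER approved: yes → false
  lint checks passing: yes → true
  NOT has `do-not-merge` label: no → true
  target branch ∈ {develop, main, release}: develop is in the set → true
  coverage delta ≥ 76.6%: 16.7 ≥ 76.6 is false
  files changed ≥ 695: 269 ≥ 695 is false
  approvals ≥ 3: 2 ≥ 3 is false
  PR age = 51 hours: 190 == 51 is false
  coverage delta < 93%: 16.7 < 93 is true
  NOT has merge conflicts: yes → false
  targets protected branch: yes → true
  CI tests passing: no → false
  lines changed > 7741: 37333 > 7741 is true
  approvals ≥ 1: 2 ≥ 1 is true
  files changed ≥ 585: 269 ≥ 585 is false
  NOT targets protected branch: yes → false
  has `do-not-merge` label: no → false
Combine:
[1.1.1.2] true OR true = true
[1.1.1] false OR true = true
[1.1.2] true OR false OR false = true
[1.1] true AND true = true
[1.2.1.2] false OR true = true
[1.2.1] false AND true = false
[1.2.2.3.1.1.1] false OR true = true
[1.2.2.3.1.1] NOT true = false
[1.2.2.3.1] NOT false = true
[1.2.2.3] NOT true = false
[1.2.2] false AND true AND false = false
[1.2] false AND false = false
[1.3] true → false = false
[1] true OR false OR false = true
[2] exactly-one(false, false, false) = false
[root] true AND false = false
Overall: false → blocked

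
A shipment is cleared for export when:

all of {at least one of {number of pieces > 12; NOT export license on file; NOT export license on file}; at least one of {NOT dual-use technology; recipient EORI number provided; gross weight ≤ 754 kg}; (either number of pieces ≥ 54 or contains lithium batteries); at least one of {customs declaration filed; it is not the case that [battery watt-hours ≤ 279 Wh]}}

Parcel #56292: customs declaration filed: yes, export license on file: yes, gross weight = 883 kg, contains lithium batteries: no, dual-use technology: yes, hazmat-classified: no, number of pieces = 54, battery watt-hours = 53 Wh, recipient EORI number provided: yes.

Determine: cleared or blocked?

Atomic conditions:
  number of pieces > 12: 54 > 12 is true
  NOT export license on file: yes → false
  NOT dual-use technology: yes → false
  recipient EORI number provided: yes → true
  gross weight ≤ 754 kg: 883 ≤ 754 is false
  number of pieces ≥ 54: 54 ≥ 54 is true
  contains lithium batteries: no → false
  customs declaration filed: yes → true
  battery watt-hours ≤ 279 Wh: 53 ≤ 279 is true
Combine:
[1] true OR false OR false = true
[2] false OR true OR false = true
[3] true OR false = true
[4.2] NOT true = false
[4] true OR false = true
[root] true AND true AND true AND true = true
Overall: true → cleared

Cleared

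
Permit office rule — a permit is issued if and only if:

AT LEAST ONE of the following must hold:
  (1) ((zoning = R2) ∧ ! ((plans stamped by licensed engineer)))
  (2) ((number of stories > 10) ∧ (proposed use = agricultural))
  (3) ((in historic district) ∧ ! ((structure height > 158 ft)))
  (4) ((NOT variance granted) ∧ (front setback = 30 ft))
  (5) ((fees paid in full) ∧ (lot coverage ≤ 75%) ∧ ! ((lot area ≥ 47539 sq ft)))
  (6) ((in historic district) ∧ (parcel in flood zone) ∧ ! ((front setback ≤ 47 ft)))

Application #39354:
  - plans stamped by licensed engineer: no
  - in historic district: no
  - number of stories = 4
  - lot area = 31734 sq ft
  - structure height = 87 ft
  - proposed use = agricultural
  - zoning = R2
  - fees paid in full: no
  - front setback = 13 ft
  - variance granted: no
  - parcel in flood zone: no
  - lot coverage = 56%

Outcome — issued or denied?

Atomic conditions:
  zoning = R2: R2 == R2 is true
  plans stamped by licensed engineer: no → false
  number of stories > 10: 4 > 10 is false
  proposed use = agricultural: agricultural == agricultural is true
  in historic district: no → false
  structure height > 158 ft: 87 > 158 is false
  NOT variance granted: no → true
  front setback = 30 ft: 13 == 30 is false
  fees paid in full: no → false
  lot coverage ≤ 75%: 56 ≤ 75 is true
  lot area ≥ 47539 sq ft: 31734 ≥ 47539 is false
  parcel in flood zone: no → false
  front setback ≤ 47 ft: 13 ≤ 47 is true
Combine:
[1.2] NOT false = true
[1] true AND true = true
[2] false AND true = false
[3.2] NOT false = true
[3] false AND true = false
[4] true AND false = false
[5.3] NOT false = true
[5] false AND true AND true = false
[6.3] NOT true = false
[6] false AND false AND false = false
[root] true OR false OR false OR false OR false OR false = true
Overall: true → issued

Issued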